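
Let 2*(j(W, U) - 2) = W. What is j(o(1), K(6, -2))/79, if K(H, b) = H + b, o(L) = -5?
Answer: -1/158 ≈ -0.0063291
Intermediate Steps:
j(W, U) = 2 + W/2
j(o(1), K(6, -2))/79 = (2 + (½)*(-5))/79 = (2 - 5/2)*(1/79) = -½*1/79 = -1/158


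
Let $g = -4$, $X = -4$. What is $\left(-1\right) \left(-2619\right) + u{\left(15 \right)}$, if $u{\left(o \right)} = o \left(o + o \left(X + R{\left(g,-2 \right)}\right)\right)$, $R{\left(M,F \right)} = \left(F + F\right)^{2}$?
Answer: $5544$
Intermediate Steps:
$R{\left(M,F \right)} = 4 F^{2}$ ($R{\left(M,F \right)} = \left(2 F\right)^{2} = 4 F^{2}$)
$u{\left(o \right)} = 13 o^{2}$ ($u{\left(o \right)} = o \left(o + o \left(-4 + 4 \left(-2\right)^{2}\right)\right) = o \left(o + o \left(-4 + 4 \cdot 4\right)\right) = o \left(o + o \left(-4 + 16\right)\right) = o \left(o + o 12\right) = o \left(o + 12 o\right) = o 13 o = 13 o^{2}$)
$\left(-1\right) \left(-2619\right) + u{\left(15 \right)} = \left(-1\right) \left(-2619\right) + 13 \cdot 15^{2} = 2619 + 13 \cdot 225 = 2619 + 2925 = 5544$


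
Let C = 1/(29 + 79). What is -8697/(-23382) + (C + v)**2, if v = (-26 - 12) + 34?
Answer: 82313065/5050512 ≈ 16.298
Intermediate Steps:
C = 1/108 ≈ 0.0092593
v = -4 (v = -38 + 34 = -4)
-8697/(-23382) + (C + v)**2 = -8697/(-23382) + (1/108 - 4)**2 = -8697*(-1/23382) + (-431/108)**2 = 2899/7794 + 185761/11664 = 82313065/5050512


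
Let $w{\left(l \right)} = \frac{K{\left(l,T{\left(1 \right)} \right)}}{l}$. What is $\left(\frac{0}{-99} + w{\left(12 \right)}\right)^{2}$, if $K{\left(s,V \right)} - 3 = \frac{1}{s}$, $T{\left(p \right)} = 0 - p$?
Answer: $\frac{1369}{20736} \approx 0.06602$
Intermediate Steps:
$T{\left(p \right)} = - p$
$K{\left(s,V \right)} = 3 + \frac{1}{s}$
$w{\left(l \right)} = \frac{3 + \frac{1}{l}}{l}$
$\left(\frac{0}{-99} + w{\left(12 \right)}\right)^{2} = \left(\frac{0}{-99} + \frac{1 + 3 \cdot 12}{144}\right)^{2} = \left(0 \left(- \frac{1}{99}\right) + \frac{1 + 36}{144}\right)^{2} = \left(0 + \frac{1}{144} \cdot 37\right)^{2} = \left(0 + \frac{37}{144}\right)^{2} = \left(\frac{37}{144}\right)^{2} = \frac{1369}{20736}$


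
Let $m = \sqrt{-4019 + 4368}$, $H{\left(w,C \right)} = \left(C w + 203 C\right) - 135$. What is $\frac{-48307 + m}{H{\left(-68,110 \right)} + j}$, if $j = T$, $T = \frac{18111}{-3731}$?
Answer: $- \frac{180233417}{54883554} + \frac{3731 \sqrt{349}}{54883554} \approx -3.2827$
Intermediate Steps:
$T = - \frac{18111}{3731}$ ($T = 18111 \left(- \frac{1}{3731}\right) = - \frac{18111}{3731} \approx -4.8542$)
$H{\left(w,C \right)} = -135 + 203 C + C w$ ($H{\left(w,C \right)} = \left(203 C + C w\right) - 135 = -135 + 203 C + C w$)
$j = - \frac{18111}{3731} \approx -4.8542$
$m = \sqrt{349} \approx 18.682$
$\frac{-48307 + m}{H{\left(-68,110 \right)} + j} = \frac{-48307 + \sqrt{349}}{\left(-135 + 203 \cdot 110 + 110 \left(-68\right)\right) - \frac{18111}{3731}} = \frac{-48307 + \sqrt{349}}{\left(-135 + 22330 - 7480\right) - \frac{18111}{3731}} = \frac{-48307 + \sqrt{349}}{14715 - \frac{18111}{3731}} = \frac{-48307 + \sqrt{349}}{\frac{54883554}{3731}} = \left(-48307 + \sqrt{349}\right) \frac{3731}{54883554} = - \frac{180233417}{54883554} + \frac{3731 \sqrt{349}}{54883554}$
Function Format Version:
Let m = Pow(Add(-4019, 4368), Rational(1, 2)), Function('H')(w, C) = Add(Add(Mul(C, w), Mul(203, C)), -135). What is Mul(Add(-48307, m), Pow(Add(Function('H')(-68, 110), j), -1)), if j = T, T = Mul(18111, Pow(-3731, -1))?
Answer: Add(Rational(-180233417, 54883554), Mul(Rational(3731, 54883554), Pow(349, Rational(1, 2)))) ≈ -3.2827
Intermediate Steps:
T = Rational(-18111, 3731) (T = Mul(18111, Rational(-1, 3731)) = Rational(-18111, 3731) ≈ -4.8542)
Function('H')(w, C) = Add(-135, Mul(203, C), Mul(C, w)) (Function('H')(w, C) = Add(Add(Mul(203, C), Mul(C, w)), -135) = Add(-135, Mul(203, C), Mul(C, w)))
j = Rational(-18111, 3731) ≈ -4.8542
m = Pow(349, Rational(1, 2)) ≈ 18.682
Mul(Add(-48307, m), Pow(Add(Function('H')(-68, 110), j), -1)) = Mul(Add(-48307, Pow(349, Rational(1, 2))), Pow(Add(Add(-135, Mul(203, 110), Mul(110, -68)), Rational(-18111, 3731)), -1)) = Mul(Add(-48307, Pow(349, Rational(1, 2))), Pow(Add(Add(-135, 22330, -7480), Rational(-18111, 3731)), -1)) = Mul(Add(-48307, Pow(349, Rational(1, 2))), Pow(Add(14715, Rational(-18111, 3731)), -1)) = Mul(Add(-48307, Pow(349, Rational(1, 2))), Pow(Rational(54883554, 3731), -1)) = Mul(Add(-48307, Pow(349, Rational(1, 2))), Rational(3731, 54883554)) = Add(Rational(-180233417, 54883554), Mul(Rational(3731, 54883554), Pow(349, Rational(1, 2))))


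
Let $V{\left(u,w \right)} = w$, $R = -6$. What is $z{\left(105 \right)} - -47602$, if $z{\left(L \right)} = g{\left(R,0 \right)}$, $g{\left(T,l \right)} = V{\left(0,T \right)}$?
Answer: $47596$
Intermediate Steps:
$g{\left(T,l \right)} = T$
$z{\left(L \right)} = -6$
$z{\left(105 \right)} - -47602 = -6 - -47602 = -6 + 47602 = 47596$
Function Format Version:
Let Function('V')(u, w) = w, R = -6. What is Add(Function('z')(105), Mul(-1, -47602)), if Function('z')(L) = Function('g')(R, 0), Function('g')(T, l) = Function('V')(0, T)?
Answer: 47596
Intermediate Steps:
Function('g')(T, l) = T
Function('z')(L) = -6
Add(Function('z')(105), Mul(-1, -47602)) = Add(-6, Mul(-1, -47602)) = Add(-6, 47602) = 47596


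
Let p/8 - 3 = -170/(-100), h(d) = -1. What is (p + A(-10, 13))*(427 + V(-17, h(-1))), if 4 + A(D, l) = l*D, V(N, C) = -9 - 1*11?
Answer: -196174/5 ≈ -39235.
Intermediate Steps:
V(N, C) = -20 (V(N, C) = -9 - 11 = -20)
A(D, l) = -4 + D*l (A(D, l) = -4 + l*D = -4 + D*l)
p = 188/5 (p = 24 + 8*(-170/(-100)) = 24 + 8*(-170*(-1/100)) = 24 + 8*(17/10) = 24 + 68/5 = 188/5 ≈ 37.600)
(p + A(-10, 13))*(427 + V(-17, h(-1))) = (188/5 + (-4 - 10*13))*(427 - 20) = (188/5 + (-4 - 130))*407 = (188/5 - 134)*407 = -482/5*407 = -196174/5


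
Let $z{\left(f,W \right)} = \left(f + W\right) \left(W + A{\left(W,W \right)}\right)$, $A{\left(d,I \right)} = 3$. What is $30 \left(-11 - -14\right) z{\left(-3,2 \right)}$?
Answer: $-450$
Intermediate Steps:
$z{\left(f,W \right)} = \left(3 + W\right) \left(W + f\right)$ ($z{\left(f,W \right)} = \left(f + W\right) \left(W + 3\right) = \left(W + f\right) \left(3 + W\right) = \left(3 + W\right) \left(W + f\right)$)
$30 \left(-11 - -14\right) z{\left(-3,2 \right)} = 30 \left(-11 - -14\right) \left(2^{2} + 3 \cdot 2 + 3 \left(-3\right) + 2 \left(-3\right)\right) = 30 \left(-11 + 14\right) \left(4 + 6 - 9 - 6\right) = 30 \cdot 3 \left(-5\right) = 90 \left(-5\right) = -450$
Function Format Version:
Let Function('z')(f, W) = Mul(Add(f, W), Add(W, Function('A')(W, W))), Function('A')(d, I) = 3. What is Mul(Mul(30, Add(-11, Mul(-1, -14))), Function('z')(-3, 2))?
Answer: -450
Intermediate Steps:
Function('z')(f, W) = Mul(Add(3, W), Add(W, f)) (Function('z')(f, W) = Mul(Add(f, W), Add(W, 3)) = Mul(Add(W, f), Add(3, W)) = Mul(Add(3, W), Add(W, f)))
Mul(Mul(30, Add(-11, Mul(-1, -14))), Function('z')(-3, 2)) = Mul(Mul(30, Add(-11, Mul(-1, -14))), Add(Pow(2, 2), Mul(3, 2), Mul(3, -3), Mul(2, -3))) = Mul(Mul(30, Add(-11, 14)), Add(4, 6, -9, -6)) = Mul(Mul(30, 3), -5) = Mul(90, -5) = -450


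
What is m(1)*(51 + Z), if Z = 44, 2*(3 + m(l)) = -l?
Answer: -665/2 ≈ -332.50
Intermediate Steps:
m(l) = -3 - l/2 (m(l) = -3 + (-l)/2 = -3 - l/2)
m(1)*(51 + Z) = (-3 - 1/2*1)*(51 + 44) = (-3 - 1/2)*95 = -7/2*95 = -665/2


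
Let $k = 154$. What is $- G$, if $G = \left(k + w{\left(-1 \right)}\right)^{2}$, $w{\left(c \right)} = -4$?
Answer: $-22500$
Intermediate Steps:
$G = 22500$ ($G = \left(154 - 4\right)^{2} = 150^{2} = 22500$)
$- G = \left(-1\right) 22500 = -22500$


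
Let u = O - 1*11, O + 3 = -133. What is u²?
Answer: 21609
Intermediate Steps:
O = -136 (O = -3 - 133 = -136)
u = -147 (u = -136 - 1*11 = -136 - 11 = -147)
u² = (-147)² = 21609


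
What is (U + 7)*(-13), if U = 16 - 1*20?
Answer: -39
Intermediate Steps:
U = -4 (U = 16 - 20 = -4)
(U + 7)*(-13) = (-4 + 7)*(-13) = 3*(-13) = -39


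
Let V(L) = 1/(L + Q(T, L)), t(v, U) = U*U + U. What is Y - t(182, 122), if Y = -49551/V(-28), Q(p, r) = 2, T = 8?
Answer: 1273320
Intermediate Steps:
t(v, U) = U + U² (t(v, U) = U² + U = U + U²)
V(L) = 1/(2 + L) (V(L) = 1/(L + 2) = 1/(2 + L))
Y = 1288326 (Y = -49551/(1/(2 - 28)) = -49551/(1/(-26)) = -49551/(-1/26) = -49551*(-26) = 1288326)
Y - t(182, 122) = 1288326 - 122*(1 + 122) = 1288326 - 122*123 = 1288326 - 1*15006 = 1288326 - 15006 = 1273320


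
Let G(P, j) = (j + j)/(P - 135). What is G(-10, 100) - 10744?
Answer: -311616/29 ≈ -10745.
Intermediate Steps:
G(P, j) = 2*j/(-135 + P) (G(P, j) = (2*j)/(-135 + P) = 2*j/(-135 + P))
G(-10, 100) - 10744 = 2*100/(-135 - 10) - 10744 = 2*100/(-145) - 10744 = 2*100*(-1/145) - 10744 = -40/29 - 10744 = -311616/29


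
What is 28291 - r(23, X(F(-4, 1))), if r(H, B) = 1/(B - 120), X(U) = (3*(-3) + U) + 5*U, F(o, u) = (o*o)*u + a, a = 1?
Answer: 763858/27 ≈ 28291.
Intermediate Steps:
F(o, u) = 1 + u*o² (F(o, u) = (o*o)*u + 1 = o²*u + 1 = u*o² + 1 = 1 + u*o²)
X(U) = -9 + 6*U (X(U) = (-9 + U) + 5*U = -9 + 6*U)
r(H, B) = 1/(-120 + B)
28291 - r(23, X(F(-4, 1))) = 28291 - 1/(-120 + (-9 + 6*(1 + 1*(-4)²))) = 28291 - 1/(-120 + (-9 + 6*(1 + 1*16))) = 28291 - 1/(-120 + (-9 + 6*(1 + 16))) = 28291 - 1/(-120 + (-9 + 6*17)) = 28291 - 1/(-120 + (-9 + 102)) = 28291 - 1/(-120 + 93) = 28291 - 1/(-27) = 28291 - 1*(-1/27) = 28291 + 1/27 = 763858/27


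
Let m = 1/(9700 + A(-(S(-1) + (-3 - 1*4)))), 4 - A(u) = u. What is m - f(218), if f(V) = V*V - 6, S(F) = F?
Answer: -460734527/9696 ≈ -47518.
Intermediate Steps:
f(V) = -6 + V**2 (f(V) = V**2 - 6 = -6 + V**2)
A(u) = 4 - u
m = 1/9696 (m = 1/(9700 + (4 - (-1)*(-1 + (-3 - 1*4)))) = 1/(9700 + (4 - (-1)*(-1 + (-3 - 4)))) = 1/(9700 + (4 - (-1)*(-1 - 7))) = 1/(9700 + (4 - (-1)*(-8))) = 1/(9700 + (4 - 1*8)) = 1/(9700 + (4 - 8)) = 1/(9700 - 4) = 1/9696 ≈ 0.00010314)
m - f(218) = 1/9696 - (-6 + 218**2) = 1/9696 - (-6 + 47524) = 1/9696 - 1*47518 = 1/9696 - 47518 = -460734527/9696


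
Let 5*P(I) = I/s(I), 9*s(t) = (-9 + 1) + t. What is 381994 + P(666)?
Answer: 628383127/1645 ≈ 3.8200e+5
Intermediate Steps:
s(t) = -8/9 + t/9 (s(t) = ((-9 + 1) + t)/9 = (-8 + t)/9 = -8/9 + t/9)
P(I) = I/(5*(-8/9 + I/9)) (P(I) = (I/(-8/9 + I/9))/5 = I/(5*(-8/9 + I/9)))
381994 + P(666) = 381994 + (9/5)*666/(-8 + 666) = 381994 + (9/5)*666/658 = 381994 + (9/5)*666*(1/658) = 381994 + 2997/1645 = 628383127/1645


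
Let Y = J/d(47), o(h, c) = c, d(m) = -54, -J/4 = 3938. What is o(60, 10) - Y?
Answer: -7606/27 ≈ -281.70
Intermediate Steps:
J = -15752 (J = -4*3938 = -15752)
Y = 7876/27 (Y = -15752/(-54) = -15752*(-1/54) = 7876/27 ≈ 291.70)
o(60, 10) - Y = 10 - 1*7876/27 = 10 - 7876/27 = -7606/27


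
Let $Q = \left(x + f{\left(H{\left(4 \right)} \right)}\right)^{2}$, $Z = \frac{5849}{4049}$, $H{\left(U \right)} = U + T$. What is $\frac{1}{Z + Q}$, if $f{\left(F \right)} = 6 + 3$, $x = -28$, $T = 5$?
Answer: $\frac{4049}{1467538} \approx 0.002759$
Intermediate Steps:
$H{\left(U \right)} = 5 + U$ ($H{\left(U \right)} = U + 5 = 5 + U$)
$f{\left(F \right)} = 9$
$Z = \frac{5849}{4049}$ ($Z = 5849 \cdot \frac{1}{4049} = \frac{5849}{4049} \approx 1.4446$)
$Q = 361$ ($Q = \left(-28 + 9\right)^{2} = \left(-19\right)^{2} = 361$)
$\frac{1}{Z + Q} = \frac{1}{\frac{5849}{4049} + 361} = \frac{1}{\frac{1467538}{4049}} = \frac{4049}{1467538}$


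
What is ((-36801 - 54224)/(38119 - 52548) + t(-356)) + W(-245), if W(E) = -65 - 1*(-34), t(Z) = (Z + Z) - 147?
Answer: -12750785/14429 ≈ -883.69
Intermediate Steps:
t(Z) = -147 + 2*Z (t(Z) = 2*Z - 147 = -147 + 2*Z)
W(E) = -31 (W(E) = -65 + 34 = -31)
((-36801 - 54224)/(38119 - 52548) + t(-356)) + W(-245) = ((-36801 - 54224)/(38119 - 52548) + (-147 + 2*(-356))) - 31 = (-91025/(-14429) + (-147 - 712)) - 31 = (-91025*(-1/14429) - 859) - 31 = (91025/14429 - 859) - 31 = -12303486/14429 - 31 = -12750785/14429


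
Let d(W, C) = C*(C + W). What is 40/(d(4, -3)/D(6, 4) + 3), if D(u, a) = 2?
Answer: 80/3 ≈ 26.667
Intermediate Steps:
40/(d(4, -3)/D(6, 4) + 3) = 40/(-3*(-3 + 4)/2 + 3) = 40/(-3*1*(1/2) + 3) = 40/(-3*1/2 + 3) = 40/(-3/2 + 3) = 40/(3/2) = 40*(2/3) = 80/3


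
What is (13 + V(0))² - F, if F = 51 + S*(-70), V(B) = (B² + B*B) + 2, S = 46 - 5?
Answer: 3044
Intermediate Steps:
S = 41
V(B) = 2 + 2*B² (V(B) = (B² + B²) + 2 = 2*B² + 2 = 2 + 2*B²)
F = -2819 (F = 51 + 41*(-70) = 51 - 2870 = -2819)
(13 + V(0))² - F = (13 + (2 + 2*0²))² - 1*(-2819) = (13 + (2 + 2*0))² + 2819 = (13 + (2 + 0))² + 2819 = (13 + 2)² + 2819 = 15² + 2819 = 225 + 2819 = 3044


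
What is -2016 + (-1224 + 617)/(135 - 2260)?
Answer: -4283393/2125 ≈ -2015.7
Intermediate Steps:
-2016 + (-1224 + 617)/(135 - 2260) = -2016 - 607/(-2125) = -2016 - 607*(-1/2125) = -2016 + 607/2125 = -4283393/2125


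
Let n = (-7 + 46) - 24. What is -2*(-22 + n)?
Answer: 14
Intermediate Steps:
n = 15 (n = 39 - 24 = 15)
-2*(-22 + n) = -2*(-22 + 15) = -2*(-7) = 14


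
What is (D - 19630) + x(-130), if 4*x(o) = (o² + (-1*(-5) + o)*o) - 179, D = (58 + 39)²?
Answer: -7913/4 ≈ -1978.3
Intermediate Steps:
D = 9409 (D = 97² = 9409)
x(o) = -179/4 + o²/4 + o*(5 + o)/4 (x(o) = ((o² + (-1*(-5) + o)*o) - 179)/4 = ((o² + (5 + o)*o) - 179)/4 = ((o² + o*(5 + o)) - 179)/4 = (-179 + o² + o*(5 + o))/4 = -179/4 + o²/4 + o*(5 + o)/4)
(D - 19630) + x(-130) = (9409 - 19630) + (-179/4 + (½)*(-130)² + (5/4)*(-130)) = -10221 + (-179/4 + (½)*16900 - 325/2) = -10221 + (-179/4 + 8450 - 325/2) = -10221 + 32971/4 = -7913/4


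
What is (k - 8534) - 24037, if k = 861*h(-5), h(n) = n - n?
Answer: -32571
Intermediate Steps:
h(n) = 0
k = 0 (k = 861*0 = 0)
(k - 8534) - 24037 = (0 - 8534) - 24037 = -8534 - 24037 = -32571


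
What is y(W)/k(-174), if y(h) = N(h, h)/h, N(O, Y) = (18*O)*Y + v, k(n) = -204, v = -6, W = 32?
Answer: -3071/1088 ≈ -2.8226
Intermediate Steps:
N(O, Y) = -6 + 18*O*Y (N(O, Y) = (18*O)*Y - 6 = 18*O*Y - 6 = -6 + 18*O*Y)
y(h) = (-6 + 18*h**2)/h (y(h) = (-6 + 18*h*h)/h = (-6 + 18*h**2)/h)
y(W)/k(-174) = (-6/32 + 18*32)/(-204) = (-6*1/32 + 576)*(-1/204) = (-3/16 + 576)*(-1/204) = (9213/16)*(-1/204) = -3071/1088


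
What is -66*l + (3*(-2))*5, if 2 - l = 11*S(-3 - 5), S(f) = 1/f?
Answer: -1011/4 ≈ -252.75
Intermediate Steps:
l = 27/8 (l = 2 - 11/(-3 - 5) = 2 - 11/(-8) = 2 - 11*(-1)/8 = 2 - 1*(-11/8) = 2 + 11/8 = 27/8 ≈ 3.3750)
-66*l + (3*(-2))*5 = -66*27/8 + (3*(-2))*5 = -891/4 - 6*5 = -891/4 - 30 = -1011/4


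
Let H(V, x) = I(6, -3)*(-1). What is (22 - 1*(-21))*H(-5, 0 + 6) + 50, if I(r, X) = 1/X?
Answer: 193/3 ≈ 64.333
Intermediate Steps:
H(V, x) = ⅓ (H(V, x) = -1/(-3) = -⅓*(-1) = ⅓)
(22 - 1*(-21))*H(-5, 0 + 6) + 50 = (22 - 1*(-21))*(⅓) + 50 = (22 + 21)*(⅓) + 50 = 43*(⅓) + 50 = 43/3 + 50 = 193/3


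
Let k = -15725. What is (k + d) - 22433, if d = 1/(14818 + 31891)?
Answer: -1782322021/46709 ≈ -38158.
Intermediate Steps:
d = 1/46709 ≈ 2.1409e-5
(k + d) - 22433 = (-15725 + 1/46709) - 22433 = -734499024/46709 - 22433 = -1782322021/46709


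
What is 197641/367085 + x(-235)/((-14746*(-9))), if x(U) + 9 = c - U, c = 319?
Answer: 26429788999/48717318690 ≈ 0.54251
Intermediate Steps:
x(U) = 310 - U (x(U) = -9 + (319 - U) = 310 - U)
197641/367085 + x(-235)/((-14746*(-9))) = 197641/367085 + (310 - 1*(-235))/((-14746*(-9))) = 197641*(1/367085) + (310 + 235)/132714 = 197641/367085 + 545*(1/132714) = 197641/367085 + 545/132714 = 26429788999/48717318690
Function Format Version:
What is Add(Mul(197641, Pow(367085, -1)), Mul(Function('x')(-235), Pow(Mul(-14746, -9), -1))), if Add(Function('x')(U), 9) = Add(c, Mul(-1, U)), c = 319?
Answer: Rational(26429788999, 48717318690) ≈ 0.54251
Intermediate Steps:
Function('x')(U) = Add(310, Mul(-1, U)) (Function('x')(U) = Add(-9, Add(319, Mul(-1, U))) = Add(310, Mul(-1, U)))
Add(Mul(197641, Pow(367085, -1)), Mul(Function('x')(-235), Pow(Mul(-14746, -9), -1))) = Add(Mul(197641, Pow(367085, -1)), Mul(Add(310, Mul(-1, -235)), Pow(Mul(-14746, -9), -1))) = Add(Mul(197641, Rational(1, 367085)), Mul(Add(310, 235), Pow(132714, -1))) = Add(Rational(197641, 367085), Mul(545, Rational(1, 132714))) = Add(Rational(197641, 367085), Rational(545, 132714)) = Rational(26429788999, 48717318690)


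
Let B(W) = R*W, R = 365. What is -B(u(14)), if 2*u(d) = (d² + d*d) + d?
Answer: -74095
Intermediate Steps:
u(d) = d² + d/2 (u(d) = ((d² + d*d) + d)/2 = ((d² + d²) + d)/2 = (2*d² + d)/2 = (d + 2*d²)/2 = d² + d/2)
B(W) = 365*W
-B(u(14)) = -365*14*(½ + 14) = -365*14*(29/2) = -365*203 = -1*74095 = -74095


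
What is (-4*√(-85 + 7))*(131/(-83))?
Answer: 524*I*√78/83 ≈ 55.757*I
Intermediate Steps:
(-4*√(-85 + 7))*(131/(-83)) = (-4*I*√78)*(131*(-1/83)) = -4*I*√78*(-131/83) = 524*I*√78/83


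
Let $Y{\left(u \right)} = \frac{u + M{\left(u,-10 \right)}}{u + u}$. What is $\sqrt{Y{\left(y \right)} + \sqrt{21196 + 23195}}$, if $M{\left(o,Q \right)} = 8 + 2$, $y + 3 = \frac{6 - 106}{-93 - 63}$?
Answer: $\frac{\sqrt{-3427 + 2116 \sqrt{44391}}}{46} \approx 14.459$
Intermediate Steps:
$y = - \frac{92}{39}$ ($y = -3 + \frac{6 - 106}{-93 - 63} = -3 - \frac{100}{-156} = -3 - - \frac{25}{39} = -3 + \frac{25}{39} = - \frac{92}{39} \approx -2.359$)
$M{\left(o,Q \right)} = 10$
$Y{\left(u \right)} = \frac{10 + u}{2 u}$ ($Y{\left(u \right)} = \frac{u + 10}{u + u} = \frac{10 + u}{2 u}$)
$\sqrt{Y{\left(y \right)} + \sqrt{21196 + 23195}} = \sqrt{\frac{10 - \frac{92}{39}}{2 \left(- \frac{92}{39}\right)} + \sqrt{21196 + 23195}} = \sqrt{\frac{1}{2} \left(- \frac{39}{92}\right) \frac{298}{39} + \sqrt{44391}} = \sqrt{- \frac{149}{92} + \sqrt{44391}}$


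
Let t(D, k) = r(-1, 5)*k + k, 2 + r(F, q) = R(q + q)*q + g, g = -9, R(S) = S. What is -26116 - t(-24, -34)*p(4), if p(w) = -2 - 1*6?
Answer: -36996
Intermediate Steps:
p(w) = -8 (p(w) = -2 - 6 = -8)
r(F, q) = -11 + 2*q² (r(F, q) = -2 + ((q + q)*q - 9) = -2 + ((2*q)*q - 9) = -2 + (2*q² - 9) = -2 + (-9 + 2*q²) = -11 + 2*q²)
t(D, k) = 40*k (t(D, k) = (-11 + 2*5²)*k + k = (-11 + 2*25)*k + k = (-11 + 50)*k + k = 39*k + k = 40*k)
-26116 - t(-24, -34)*p(4) = -26116 - 40*(-34)*(-8) = -26116 - (-1360)*(-8) = -26116 - 1*10880 = -26116 - 10880 = -36996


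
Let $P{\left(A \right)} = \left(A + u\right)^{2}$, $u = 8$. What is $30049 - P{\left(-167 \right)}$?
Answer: $4768$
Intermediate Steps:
$P{\left(A \right)} = \left(8 + A\right)^{2}$ ($P{\left(A \right)} = \left(A + 8\right)^{2} = \left(8 + A\right)^{2}$)
$30049 - P{\left(-167 \right)} = 30049 - \left(8 - 167\right)^{2} = 30049 - \left(-159\right)^{2} = 30049 - 25281 = 4768$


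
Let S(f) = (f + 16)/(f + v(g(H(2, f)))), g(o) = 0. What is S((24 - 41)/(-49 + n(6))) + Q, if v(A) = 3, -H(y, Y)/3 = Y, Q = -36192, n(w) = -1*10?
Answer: -7020287/194 ≈ -36187.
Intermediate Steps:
n(w) = -10
H(y, Y) = -3*Y
S(f) = (16 + f)/(3 + f) (S(f) = (f + 16)/(f + 3) = (16 + f)/(3 + f))
S((24 - 41)/(-49 + n(6))) + Q = (16 + (24 - 41)/(-49 - 10))/(3 + (24 - 41)/(-49 - 10)) - 36192 = (16 - 17/(-59))/(3 - 17/(-59)) - 36192 = (16 - 17*(-1/59))/(3 - 17*(-1/59)) - 36192 = (16 + 17/59)/(3 + 17/59) - 36192 = (961/59)/(194/59) - 36192 = (59/194)*(961/59) - 36192 = 961/194 - 36192 = -7020287/194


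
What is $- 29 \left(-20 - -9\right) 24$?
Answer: $7656$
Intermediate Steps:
$- 29 \left(-20 - -9\right) 24 = - 29 \left(-20 + 9\right) 24 = \left(-29\right) \left(-11\right) 24 = 319 \cdot 24 = 7656$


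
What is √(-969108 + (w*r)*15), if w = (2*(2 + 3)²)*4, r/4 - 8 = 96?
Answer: 6*√7747 ≈ 528.10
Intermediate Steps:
r = 416 (r = 32 + 4*96 = 32 + 384 = 416)
w = 200 (w = (2*5²)*4 = (2*25)*4 = 50*4 = 200)
√(-969108 + (w*r)*15) = √(-969108 + (200*416)*15) = √(-969108 + 83200*15) = √(-969108 + 1248000) = √278892 = 6*√7747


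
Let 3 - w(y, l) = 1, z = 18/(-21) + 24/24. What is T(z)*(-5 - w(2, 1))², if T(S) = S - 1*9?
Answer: -434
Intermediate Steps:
z = ⅐ (z = 18*(-1/21) + 24*(1/24) = -6/7 + 1 = ⅐ ≈ 0.14286)
w(y, l) = 2 (w(y, l) = 3 - 1*1 = 3 - 1 = 2)
T(S) = -9 + S (T(S) = S - 9 = -9 + S)
T(z)*(-5 - w(2, 1))² = (-9 + ⅐)*(-5 - 1*2)² = -62*(-5 - 2)²/7 = -62/7*(-7)² = -62/7*49 = -434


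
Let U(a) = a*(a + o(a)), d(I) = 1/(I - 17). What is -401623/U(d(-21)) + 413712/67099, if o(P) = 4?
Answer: 2289041111300/595997 ≈ 3.8407e+6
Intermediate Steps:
d(I) = 1/(-17 + I)
U(a) = a*(4 + a) (U(a) = a*(a + 4) = a*(4 + a))
-401623/U(d(-21)) + 413712/67099 = -401623*(-17 - 21)/(4 + 1/(-17 - 21)) + 413712/67099 = -401623*(-38/(4 + 1/(-38))) + 413712*(1/67099) = -401623*(-38/(4 - 1/38)) + 24336/3947 = -401623/((-1/38*151/38)) + 24336/3947 = -401623/(-151/1444) + 24336/3947 = -401623*(-1444/151) + 24336/3947 = 579943612/151 + 24336/3947 = 2289041111300/595997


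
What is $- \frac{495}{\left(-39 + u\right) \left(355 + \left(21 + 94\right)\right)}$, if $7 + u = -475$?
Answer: $\frac{99}{48974} \approx 0.0020215$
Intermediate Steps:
$u = -482$ ($u = -7 - 475 = -482$)
$- \frac{495}{\left(-39 + u\right) \left(355 + \left(21 + 94\right)\right)} = - \frac{495}{\left(-39 - 482\right) \left(355 + \left(21 + 94\right)\right)} = - \frac{495}{\left(-521\right) \left(355 + 115\right)} = - \frac{495}{\left(-521\right) 470} = - \frac{495}{-244870} = \left(-495\right) \left(- \frac{1}{244870}\right) = \frac{99}{48974}$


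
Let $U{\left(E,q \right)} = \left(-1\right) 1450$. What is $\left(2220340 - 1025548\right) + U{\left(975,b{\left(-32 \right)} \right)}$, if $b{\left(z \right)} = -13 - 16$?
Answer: $1193342$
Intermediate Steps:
$b{\left(z \right)} = -29$ ($b{\left(z \right)} = -13 - 16 = -29$)
$U{\left(E,q \right)} = -1450$
$\left(2220340 - 1025548\right) + U{\left(975,b{\left(-32 \right)} \right)} = \left(2220340 - 1025548\right) - 1450 = 1194792 - 1450 = 1193342$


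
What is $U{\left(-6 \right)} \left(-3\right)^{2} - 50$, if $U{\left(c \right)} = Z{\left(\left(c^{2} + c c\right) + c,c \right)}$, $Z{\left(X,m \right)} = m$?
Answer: $-104$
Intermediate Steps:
$U{\left(c \right)} = c$
$U{\left(-6 \right)} \left(-3\right)^{2} - 50 = - 6 \left(-3\right)^{2} - 50 = \left(-6\right) 9 - 50 = -54 - 50 = -104$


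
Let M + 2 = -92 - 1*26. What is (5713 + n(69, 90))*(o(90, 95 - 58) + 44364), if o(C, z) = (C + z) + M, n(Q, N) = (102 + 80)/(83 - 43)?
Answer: 5073868221/20 ≈ 2.5369e+8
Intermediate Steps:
n(Q, N) = 91/20 (n(Q, N) = 182/40 = 182*(1/40) = 91/20)
M = -120 (M = -2 + (-92 - 1*26) = -2 + (-92 - 26) = -2 - 118 = -120)
o(C, z) = -120 + C + z (o(C, z) = (C + z) - 120 = -120 + C + z)
(5713 + n(69, 90))*(o(90, 95 - 58) + 44364) = (5713 + 91/20)*((-120 + 90 + (95 - 58)) + 44364) = 114351*((-120 + 90 + 37) + 44364)/20 = 114351*(7 + 44364)/20 = (114351/20)*44371 = 5073868221/20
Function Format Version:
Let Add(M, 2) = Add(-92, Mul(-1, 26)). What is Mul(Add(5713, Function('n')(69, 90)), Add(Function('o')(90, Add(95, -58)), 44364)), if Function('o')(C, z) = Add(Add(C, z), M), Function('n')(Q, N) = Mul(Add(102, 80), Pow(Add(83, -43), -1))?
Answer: Rational(5073868221, 20) ≈ 2.5369e+8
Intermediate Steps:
Function('n')(Q, N) = Rational(91, 20) (Function('n')(Q, N) = Mul(182, Pow(40, -1)) = Mul(182, Rational(1, 40)) = Rational(91, 20))
M = -120 (M = Add(-2, Add(-92, Mul(-1, 26))) = Add(-2, Add(-92, -26)) = Add(-2, -118) = -120)
Function('o')(C, z) = Add(-120, C, z) (Function('o')(C, z) = Add(Add(C, z), -120) = Add(-120, C, z))
Mul(Add(5713, Function('n')(69, 90)), Add(Function('o')(90, Add(95, -58)), 44364)) = Mul(Add(5713, Rational(91, 20)), Add(Add(-120, 90, Add(95, -58)), 44364)) = Mul(Rational(114351, 20), Add(Add(-120, 90, 37), 44364)) = Mul(Rational(114351, 20), Add(7, 44364)) = Mul(Rational(114351, 20), 44371) = Rational(5073868221, 20)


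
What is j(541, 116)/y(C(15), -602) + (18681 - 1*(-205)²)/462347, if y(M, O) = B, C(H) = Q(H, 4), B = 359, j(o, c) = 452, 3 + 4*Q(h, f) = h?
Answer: 200600348/165982573 ≈ 1.2086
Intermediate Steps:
Q(h, f) = -¾ + h/4
C(H) = -¾ + H/4
y(M, O) = 359
j(541, 116)/y(C(15), -602) + (18681 - 1*(-205)²)/462347 = 452/359 + (18681 - 1*(-205)²)/462347 = 452*(1/359) + (18681 - 1*42025)*(1/462347) = 452/359 + (18681 - 42025)*(1/462347) = 452/359 - 23344*1/462347 = 452/359 - 23344/462347 = 200600348/165982573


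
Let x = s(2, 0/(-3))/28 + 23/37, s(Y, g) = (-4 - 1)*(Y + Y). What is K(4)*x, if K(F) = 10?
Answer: -240/259 ≈ -0.92664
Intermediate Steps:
s(Y, g) = -10*Y
x = -24/259 (x = -10*2/28 + 23/37 = -20*1/28 + 23*(1/37) = -5/7 + 23/37 = -24/259 ≈ -0.092664)
K(4)*x = 10*(-24/259) = -240/259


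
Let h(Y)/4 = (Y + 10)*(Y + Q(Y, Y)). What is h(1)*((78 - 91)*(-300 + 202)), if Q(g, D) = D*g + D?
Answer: 168168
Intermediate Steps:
Q(g, D) = D + D*g
h(Y) = 4*(10 + Y)*(Y + Y*(1 + Y)) (h(Y) = 4*((Y + 10)*(Y + Y*(1 + Y))) = 4*((10 + Y)*(Y + Y*(1 + Y))) = 4*(10 + Y)*(Y + Y*(1 + Y)))
h(1)*((78 - 91)*(-300 + 202)) = (4*1*(20 + 1**2 + 12*1))*((78 - 91)*(-300 + 202)) = (4*1*(20 + 1 + 12))*(-13*(-98)) = (4*1*33)*1274 = 132*1274 = 168168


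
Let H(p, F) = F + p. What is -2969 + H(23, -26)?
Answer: -2972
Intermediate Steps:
-2969 + H(23, -26) = -2969 + (-26 + 23) = -2969 - 3 = -2972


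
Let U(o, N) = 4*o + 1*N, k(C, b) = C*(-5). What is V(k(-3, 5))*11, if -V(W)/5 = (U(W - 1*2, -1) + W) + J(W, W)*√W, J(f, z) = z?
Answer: -3630 - 825*√15 ≈ -6825.2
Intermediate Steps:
k(C, b) = -5*C
U(o, N) = N + 4*o (U(o, N) = 4*o + N = N + 4*o)
V(W) = 45 - 25*W - 5*W^(3/2) (V(W) = -5*(((-1 + 4*(W - 1*2)) + W) + W*√W) = -5*(((-1 + 4*(W - 2)) + W) + W^(3/2)) = -5*(((-1 + 4*(-2 + W)) + W) + W^(3/2)) = -5*(((-1 + (-8 + 4*W)) + W) + W^(3/2)) = -5*(((-9 + 4*W) + W) + W^(3/2)) = -5*((-9 + 5*W) + W^(3/2)) = -5*(-9 + W^(3/2) + 5*W) = 45 - 25*W - 5*W^(3/2))
V(k(-3, 5))*11 = (45 - (-125)*(-3) - 5*15*√15)*11 = (45 - 25*15 - 75*√15)*11 = (45 - 375 - 75*√15)*11 = (-330 - 75*√15)*11 = -3630 - 825*√15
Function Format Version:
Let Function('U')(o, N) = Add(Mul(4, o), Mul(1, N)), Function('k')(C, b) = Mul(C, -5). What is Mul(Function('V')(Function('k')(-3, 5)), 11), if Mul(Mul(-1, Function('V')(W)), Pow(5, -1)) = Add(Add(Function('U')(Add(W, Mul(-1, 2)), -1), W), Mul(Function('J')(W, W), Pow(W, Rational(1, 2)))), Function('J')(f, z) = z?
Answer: Add(-3630, Mul(-825, Pow(15, Rational(1, 2)))) ≈ -6825.2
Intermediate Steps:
Function('k')(C, b) = Mul(-5, C)
Function('U')(o, N) = Add(N, Mul(4, o)) (Function('U')(o, N) = Add(Mul(4, o), N) = Add(N, Mul(4, o)))
Function('V')(W) = Add(45, Mul(-25, W), Mul(-5, Pow(W, Rational(3, 2)))) (Function('V')(W) = Mul(-5, Add(Add(Add(-1, Mul(4, Add(W, Mul(-1, 2)))), W), Mul(W, Pow(W, Rational(1, 2))))) = Mul(-5, Add(Add(Add(-1, Mul(4, Add(W, -2))), W), Pow(W, Rational(3, 2)))) = Mul(-5, Add(Add(Add(-1, Mul(4, Add(-2, W))), W), Pow(W, Rational(3, 2)))) = Mul(-5, Add(Add(Add(-1, Add(-8, Mul(4, W))), W), Pow(W, Rational(3, 2)))) = Mul(-5, Add(Add(Add(-9, Mul(4, W)), W), Pow(W, Rational(3, 2)))) = Mul(-5, Add(Add(-9, Mul(5, W)), Pow(W, Rational(3, 2)))) = Mul(-5, Add(-9, Pow(W, Rational(3, 2)), Mul(5, W))) = Add(45, Mul(-25, W), Mul(-5, Pow(W, Rational(3, 2)))))
Mul(Function('V')(Function('k')(-3, 5)), 11) = Mul(Add(45, Mul(-25, Mul(-5, -3)), Mul(-5, Pow(Mul(-5, -3), Rational(3, 2)))), 11) = Mul(Add(45, Mul(-25, 15), Mul(-5, Pow(15, Rational(3, 2)))), 11) = Mul(Add(45, -375, Mul(-5, Mul(15, Pow(15, Rational(1, 2))))), 11) = Mul(Add(45, -375, Mul(-75, Pow(15, Rational(1, 2)))), 11) = Mul(Add(-330, Mul(-75, Pow(15, Rational(1, 2)))), 11) = Add(-3630, Mul(-825, Pow(15, Rational(1, 2))))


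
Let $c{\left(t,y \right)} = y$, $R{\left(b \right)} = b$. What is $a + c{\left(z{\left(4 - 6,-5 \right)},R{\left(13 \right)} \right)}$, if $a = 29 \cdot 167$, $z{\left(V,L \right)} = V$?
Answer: $4856$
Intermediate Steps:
$a = 4843$
$a + c{\left(z{\left(4 - 6,-5 \right)},R{\left(13 \right)} \right)} = 4843 + 13 = 4856$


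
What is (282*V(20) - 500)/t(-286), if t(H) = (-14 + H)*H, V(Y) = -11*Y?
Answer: -3127/4290 ≈ -0.72890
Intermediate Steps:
t(H) = H*(-14 + H)
(282*V(20) - 500)/t(-286) = (282*(-11*20) - 500)/((-286*(-14 - 286))) = (282*(-220) - 500)/((-286*(-300))) = (-62040 - 500)/85800 = -62540*1/85800 = -3127/4290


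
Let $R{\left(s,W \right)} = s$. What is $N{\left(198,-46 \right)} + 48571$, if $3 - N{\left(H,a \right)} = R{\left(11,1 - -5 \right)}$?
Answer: $48563$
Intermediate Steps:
$N{\left(H,a \right)} = -8$ ($N{\left(H,a \right)} = 3 - 11 = -8$)
$N{\left(198,-46 \right)} + 48571 = -8 + 48571 = 48563$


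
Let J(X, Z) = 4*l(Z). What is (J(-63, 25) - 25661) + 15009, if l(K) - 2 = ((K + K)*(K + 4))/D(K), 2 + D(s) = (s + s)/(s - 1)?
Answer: 58956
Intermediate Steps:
D(s) = -2 + 2*s/(-1 + s) (D(s) = -2 + (s + s)/(s - 1) = -2 + (2*s)/(-1 + s) = -2 + 2*s/(-1 + s))
l(K) = 2 + 2*K*(4 + K)*(-1/2 + K/2) (l(K) = 2 + ((K + K)*(K + 4))/((2/(-1 + K))) = 2 + ((2*K)*(4 + K))*(-1/2 + K/2) = 2 + (2*K*(4 + K))*(-1/2 + K/2) = 2 + 2*K*(4 + K)*(-1/2 + K/2))
J(X, Z) = 8 + 4*Z*(-1 + Z)*(4 + Z) (J(X, Z) = 4*(2 + Z*(-1 + Z)*(4 + Z)) = 8 + 4*Z*(-1 + Z)*(4 + Z))
(J(-63, 25) - 25661) + 15009 = ((8 + 4*25*(-1 + 25)*(4 + 25)) - 25661) + 15009 = ((8 + 4*25*24*29) - 25661) + 15009 = ((8 + 69600) - 25661) + 15009 = (69608 - 25661) + 15009 = 43947 + 15009 = 58956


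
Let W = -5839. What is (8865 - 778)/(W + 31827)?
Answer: 8087/25988 ≈ 0.31118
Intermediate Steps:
(8865 - 778)/(W + 31827) = (8865 - 778)/(-5839 + 31827) = 8087/25988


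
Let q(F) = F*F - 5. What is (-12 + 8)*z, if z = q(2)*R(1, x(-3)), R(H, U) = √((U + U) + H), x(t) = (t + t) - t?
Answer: 4*I*√5 ≈ 8.9443*I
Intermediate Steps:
x(t) = t (x(t) = 2*t - t = t)
q(F) = -5 + F² (q(F) = F² - 5 = -5 + F²)
R(H, U) = √(H + 2*U) (R(H, U) = √(2*U + H) = √(H + 2*U))
z = -I*√5 (z = (-5 + 2²)*√(1 + 2*(-3)) = (-5 + 4)*√(1 - 6) = -√(-5) = -I*√5 ≈ -2.2361*I)
(-12 + 8)*z = (-12 + 8)*(-I*√5) = -(-4)*I*√5 = 4*I*√5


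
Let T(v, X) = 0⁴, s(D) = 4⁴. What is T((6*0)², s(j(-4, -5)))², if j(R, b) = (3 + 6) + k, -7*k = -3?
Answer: 0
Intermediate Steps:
k = 3/7 (k = -⅐*(-3) = 3/7 ≈ 0.42857)
j(R, b) = 66/7 (j(R, b) = (3 + 6) + 3/7 = 9 + 3/7 = 66/7)
s(D) = 256
T(v, X) = 0
T((6*0)², s(j(-4, -5)))² = 0² = 0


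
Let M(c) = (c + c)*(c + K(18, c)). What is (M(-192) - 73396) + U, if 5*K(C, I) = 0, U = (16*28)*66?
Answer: 29900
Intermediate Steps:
U = 29568 (U = 448*66 = 29568)
K(C, I) = 0 (K(C, I) = (⅕)*0 = 0)
M(c) = 2*c² (M(c) = (c + c)*(c + 0) = (2*c)*c = 2*c²)
(M(-192) - 73396) + U = (2*(-192)² - 73396) + 29568 = (2*36864 - 73396) + 29568 = (73728 - 73396) + 29568 = 332 + 29568 = 29900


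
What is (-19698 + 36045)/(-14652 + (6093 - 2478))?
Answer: -5449/3679 ≈ -1.4811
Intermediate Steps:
(-19698 + 36045)/(-14652 + (6093 - 2478)) = 16347/(-14652 + 3615) = 16347/(-11037) = 16347*(-1/11037) = -5449/3679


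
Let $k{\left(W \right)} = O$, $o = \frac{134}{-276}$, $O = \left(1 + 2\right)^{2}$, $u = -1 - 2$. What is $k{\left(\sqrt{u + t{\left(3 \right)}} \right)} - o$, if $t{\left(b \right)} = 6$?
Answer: $\frac{1309}{138} \approx 9.4855$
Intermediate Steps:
$u = -3$
$O = 9$ ($O = 3^{2} = 9$)
$o = - \frac{67}{138}$ ($o = 134 \left(- \frac{1}{276}\right) = - \frac{67}{138} \approx -0.48551$)
$k{\left(W \right)} = 9$
$k{\left(\sqrt{u + t{\left(3 \right)}} \right)} - o = 9 - - \frac{67}{138} = 9 + \frac{67}{138} = \frac{1309}{138}$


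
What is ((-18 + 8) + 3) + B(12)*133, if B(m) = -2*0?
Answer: -7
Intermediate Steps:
B(m) = 0
((-18 + 8) + 3) + B(12)*133 = ((-18 + 8) + 3) + 0*133 = (-10 + 3) + 0 = -7 + 0 = -7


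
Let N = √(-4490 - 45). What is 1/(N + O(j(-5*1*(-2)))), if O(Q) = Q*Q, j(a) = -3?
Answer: 9/4616 - I*√4535/4616 ≈ 0.0019497 - 0.014589*I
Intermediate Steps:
O(Q) = Q²
N = I*√4535 (N = √(-4535) = I*√4535 ≈ 67.342*I)
1/(N + O(j(-5*1*(-2)))) = 1/(I*√4535 + (-3)²) = 1/(I*√4535 + 9) = 1/(9 + I*√4535)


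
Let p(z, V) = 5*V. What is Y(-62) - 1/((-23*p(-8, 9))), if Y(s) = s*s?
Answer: 3978541/1035 ≈ 3844.0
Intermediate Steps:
Y(s) = s**2
Y(-62) - 1/((-23*p(-8, 9))) = (-62)**2 - 1/((-115*9)) = 3844 - 1/((-23*45)) = 3844 - 1/(-1035) = 3844 - 1*(-1/1035) = 3844 + 1/1035 = 3978541/1035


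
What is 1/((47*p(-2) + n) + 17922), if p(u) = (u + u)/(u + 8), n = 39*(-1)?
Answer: 3/53555 ≈ 5.6017e-5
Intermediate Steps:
n = -39
p(u) = 2*u/(8 + u) (p(u) = (2*u)/(8 + u) = 2*u/(8 + u))
1/((47*p(-2) + n) + 17922) = 1/((47*(2*(-2)/(8 - 2)) - 39) + 17922) = 1/((47*(2*(-2)/6) - 39) + 17922) = 1/((47*(2*(-2)*(⅙)) - 39) + 17922) = 1/((47*(-⅔) - 39) + 17922) = 1/((-94/3 - 39) + 17922) = 1/(-211/3 + 17922) = 1/(53555/3) = 3/53555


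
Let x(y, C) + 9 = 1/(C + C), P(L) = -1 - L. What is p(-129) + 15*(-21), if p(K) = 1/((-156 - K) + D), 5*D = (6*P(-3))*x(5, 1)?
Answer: -74660/237 ≈ -315.02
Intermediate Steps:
x(y, C) = -9 + 1/(2*C) (x(y, C) = -9 + 1/(C + C) = -9 + 1/(2*C))
D = -102/5 (D = ((6*(-1 - 1*(-3)))*(-9 + (½)/1))/5 = ((6*(-1 + 3))*(-9 + (½)*1))/5 = ((6*2)*(-9 + ½))/5 = (12*(-17/2))/5 = (⅕)*(-102) = -102/5 ≈ -20.400)
p(K) = 1/(-882/5 - K) (p(K) = 1/((-156 - K) - 102/5) = 1/(-882/5 - K))
p(-129) + 15*(-21) = -5/(882 + 5*(-129)) + 15*(-21) = -5/(882 - 645) - 315 = -5/237 - 315 = -74660/237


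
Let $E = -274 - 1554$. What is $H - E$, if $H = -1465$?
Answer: $363$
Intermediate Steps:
$E = -1828$ ($E = -274 - 1554 = -1828$)
$H - E = -1465 - -1828 = -1465 + 1828 = 363$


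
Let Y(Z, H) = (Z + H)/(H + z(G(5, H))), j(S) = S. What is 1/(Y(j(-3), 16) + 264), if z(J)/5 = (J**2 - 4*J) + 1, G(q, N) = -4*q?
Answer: 2421/639157 ≈ 0.0037878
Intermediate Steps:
z(J) = 5 - 20*J + 5*J**2 (z(J) = 5*((J**2 - 4*J) + 1) = 5*(1 + J**2 - 4*J) = 5 - 20*J + 5*J**2)
Y(Z, H) = (H + Z)/(2405 + H) (Y(Z, H) = (Z + H)/(H + (5 - (-80)*5 + 5*(-4*5)**2)) = (H + Z)/(H + (5 - 20*(-20) + 5*(-20)**2)) = (H + Z)/(H + (5 + 400 + 5*400)) = (H + Z)/(H + (5 + 400 + 2000)) = (H + Z)/(H + 2405) = (H + Z)/(2405 + H))
1/(Y(j(-3), 16) + 264) = 1/((16 - 3)/(2405 + 16) + 264) = 1/(13/2421 + 264) = 1/(639157/2421) = 2421/639157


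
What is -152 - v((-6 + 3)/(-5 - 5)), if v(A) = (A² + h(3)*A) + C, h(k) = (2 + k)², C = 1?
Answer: -16059/100 ≈ -160.59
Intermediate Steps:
v(A) = 1 + A² + 25*A (v(A) = (A² + (2 + 3)²*A) + 1 = (A² + 5²*A) + 1 = (A² + 25*A) + 1 = 1 + A² + 25*A)
-152 - v((-6 + 3)/(-5 - 5)) = -152 - (1 + ((-6 + 3)/(-5 - 5))² + 25*((-6 + 3)/(-5 - 5))) = -152 - (1 + (-3/(-10))² + 25*(-3/(-10))) = -152 - (1 + (-3*(-⅒))² + 25*(-3*(-⅒))) = -152 - (1 + (3/10)² + 25*(3/10)) = -152 - (1 + 9/100 + 15/2) = -152 - 1*859/100 = -152 - 859/100 = -16059/100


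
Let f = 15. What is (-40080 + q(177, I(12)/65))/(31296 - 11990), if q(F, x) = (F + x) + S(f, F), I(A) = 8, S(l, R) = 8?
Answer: -2593167/1254890 ≈ -2.0664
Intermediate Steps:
q(F, x) = 8 + F + x (q(F, x) = (F + x) + 8 = 8 + F + x)
(-40080 + q(177, I(12)/65))/(31296 - 11990) = (-40080 + (8 + 177 + 8/65))/(31296 - 11990) = (-40080 + (8 + 177 + 8*(1/65)))/19306 = (-40080 + (8 + 177 + 8/65))*(1/19306) = (-40080 + 12033/65)*(1/19306) = -2593167/65*1/19306 = -2593167/1254890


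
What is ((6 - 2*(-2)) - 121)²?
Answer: 12321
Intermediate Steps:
((6 - 2*(-2)) - 121)² = ((6 + 4) - 121)² = (10 - 121)² = (-111)² = 12321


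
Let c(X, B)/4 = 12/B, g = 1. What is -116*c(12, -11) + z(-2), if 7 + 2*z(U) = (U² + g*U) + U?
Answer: 11059/22 ≈ 502.68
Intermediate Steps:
c(X, B) = 48/B (c(X, B) = 4*(12/B) = 48/B)
z(U) = -7/2 + U + U²/2 (z(U) = -7/2 + ((U² + 1*U) + U)/2 = -7/2 + ((U² + U) + U)/2 = -7/2 + ((U + U²) + U)/2 = -7/2 + (U² + 2*U)/2 = -7/2 + (U + U²/2) = -7/2 + U + U²/2)
-116*c(12, -11) + z(-2) = -5568/(-11) + (-7/2 - 2 + (½)*(-2)²) = -5568*(-1)/11 + (-7/2 - 2 + (½)*4) = -116*(-48/11) + (-7/2 - 2 + 2) = 5568/11 - 7/2 = 11059/22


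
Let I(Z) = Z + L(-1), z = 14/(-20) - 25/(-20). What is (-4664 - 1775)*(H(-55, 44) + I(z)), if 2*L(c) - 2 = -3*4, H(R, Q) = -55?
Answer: 7655971/20 ≈ 3.8280e+5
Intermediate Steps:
L(c) = -5 (L(c) = 1 + (-3*4)/2 = 1 + (½)*(-12) = 1 - 6 = -5)
z = 11/20 (z = 14*(-1/20) - 25*(-1/20) = -7/10 + 5/4 = 11/20 ≈ 0.55000)
I(Z) = -5 + Z (I(Z) = Z - 5 = -5 + Z)
(-4664 - 1775)*(H(-55, 44) + I(z)) = (-4664 - 1775)*(-55 + (-5 + 11/20)) = -6439*(-55 - 89/20) = -6439*(-1189/20) = 7655971/20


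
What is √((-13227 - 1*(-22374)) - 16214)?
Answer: I*√7067 ≈ 84.065*I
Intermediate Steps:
√((-13227 - 1*(-22374)) - 16214) = √((-13227 + 22374) - 16214) = √(9147 - 16214) = √(-7067) = I*√7067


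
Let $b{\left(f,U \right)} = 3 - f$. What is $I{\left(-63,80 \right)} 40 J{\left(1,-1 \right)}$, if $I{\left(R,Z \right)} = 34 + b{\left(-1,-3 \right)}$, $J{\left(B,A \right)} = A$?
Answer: $-1520$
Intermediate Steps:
$I{\left(R,Z \right)} = 38$ ($I{\left(R,Z \right)} = 34 + \left(3 - -1\right) = 34 + \left(3 + 1\right) = 34 + 4 = 38$)
$I{\left(-63,80 \right)} 40 J{\left(1,-1 \right)} = 38 \cdot 40 \left(-1\right) = 38 \left(-40\right) = -1520$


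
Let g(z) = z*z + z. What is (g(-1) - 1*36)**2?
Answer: 1296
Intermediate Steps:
g(z) = z + z**2 (g(z) = z**2 + z = z + z**2)
(g(-1) - 1*36)**2 = (-(1 - 1) - 1*36)**2 = (-1*0 - 36)**2 = (0 - 36)**2 = (-36)**2 = 1296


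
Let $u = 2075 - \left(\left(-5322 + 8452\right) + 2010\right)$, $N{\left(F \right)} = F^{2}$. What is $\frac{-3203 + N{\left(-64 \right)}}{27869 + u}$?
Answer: $\frac{893}{24804} \approx 0.036002$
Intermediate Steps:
$u = -3065$ ($u = 2075 - \left(3130 + 2010\right) = 2075 - 5140 = -3065$)
$\frac{-3203 + N{\left(-64 \right)}}{27869 + u} = \frac{-3203 + \left(-64\right)^{2}}{27869 - 3065} = \frac{-3203 + 4096}{24804} = 893 \cdot \frac{1}{24804} = \frac{893}{24804}$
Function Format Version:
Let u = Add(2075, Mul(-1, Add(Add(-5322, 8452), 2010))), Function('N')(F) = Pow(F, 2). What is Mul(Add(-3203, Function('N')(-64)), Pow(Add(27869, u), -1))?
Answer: Rational(893, 24804) ≈ 0.036002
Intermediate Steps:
u = -3065 (u = Add(2075, Mul(-1, Add(3130, 2010))) = Add(2075, Mul(-1, 5140)) = Add(2075, -5140) = -3065)
Mul(Add(-3203, Function('N')(-64)), Pow(Add(27869, u), -1)) = Mul(Add(-3203, Pow(-64, 2)), Pow(Add(27869, -3065), -1)) = Mul(Add(-3203, 4096), Pow(24804, -1)) = Mul(893, Rational(1, 24804)) = Rational(893, 24804)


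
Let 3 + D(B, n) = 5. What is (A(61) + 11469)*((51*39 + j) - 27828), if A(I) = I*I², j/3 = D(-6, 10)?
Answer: -6159878850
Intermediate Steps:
D(B, n) = 2 (D(B, n) = -3 + 5 = 2)
j = 6 (j = 3*2 = 6)
A(I) = I³
(A(61) + 11469)*((51*39 + j) - 27828) = (61³ + 11469)*((51*39 + 6) - 27828) = (226981 + 11469)*((1989 + 6) - 27828) = 238450*(1995 - 27828) = 238450*(-25833) = -6159878850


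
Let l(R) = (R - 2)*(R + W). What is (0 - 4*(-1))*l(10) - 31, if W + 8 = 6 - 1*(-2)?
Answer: 289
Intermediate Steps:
W = 0 (W = -8 + (6 - 1*(-2)) = -8 + (6 + 2) = -8 + 8 = 0)
l(R) = R*(-2 + R) (l(R) = (R - 2)*(R + 0) = (-2 + R)*R = R*(-2 + R))
(0 - 4*(-1))*l(10) - 31 = (0 - 4*(-1))*(10*(-2 + 10)) - 31 = (0 + 4)*(10*8) - 31 = 4*80 - 31 = 320 - 31 = 289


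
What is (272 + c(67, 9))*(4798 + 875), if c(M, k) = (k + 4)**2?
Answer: 2501793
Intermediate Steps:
c(M, k) = (4 + k)**2
(272 + c(67, 9))*(4798 + 875) = (272 + (4 + 9)**2)*(4798 + 875) = (272 + 13**2)*5673 = (272 + 169)*5673 = 441*5673 = 2501793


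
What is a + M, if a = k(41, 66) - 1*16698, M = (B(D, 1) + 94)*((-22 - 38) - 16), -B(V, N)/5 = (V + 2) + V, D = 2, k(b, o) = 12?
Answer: -21550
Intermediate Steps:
B(V, N) = -10 - 10*V (B(V, N) = -5*((V + 2) + V) = -5*((2 + V) + V) = -5*(2 + 2*V) = -10 - 10*V)
M = -4864 (M = ((-10 - 10*2) + 94)*((-22 - 38) - 16) = ((-10 - 20) + 94)*(-60 - 16) = (-30 + 94)*(-76) = 64*(-76) = -4864)
a = -16686 (a = 12 - 1*16698 = 12 - 16698 = -16686)
a + M = -16686 - 4864 = -21550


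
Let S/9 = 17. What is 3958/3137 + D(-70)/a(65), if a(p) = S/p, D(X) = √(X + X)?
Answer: 3958/3137 + 130*I*√35/153 ≈ 1.2617 + 5.0267*I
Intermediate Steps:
S = 153 (S = 9*17 = 153)
D(X) = √2*√X (D(X) = √(2*X) = √2*√X)
a(p) = 153/p
3958/3137 + D(-70)/a(65) = 3958/3137 + (√2*√(-70))/((153/65)) = 3958*(1/3137) + (√2*(I*√70))/((153*(1/65))) = 3958/3137 + (2*I*√35)/(153/65) = 3958/3137 + (2*I*√35)*(65/153) = 3958/3137 + 130*I*√35/153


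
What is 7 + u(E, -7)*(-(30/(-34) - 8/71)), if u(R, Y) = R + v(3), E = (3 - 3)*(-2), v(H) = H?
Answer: 12052/1207 ≈ 9.9851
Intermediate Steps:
E = 0 (E = 0*(-2) = 0)
u(R, Y) = 3 + R (u(R, Y) = R + 3 = 3 + R)
7 + u(E, -7)*(-(30/(-34) - 8/71)) = 7 + (3 + 0)*(-(30/(-34) - 8/71)) = 7 + 3*(-(30*(-1/34) - 8*1/71)) = 7 + 3*(-(-15/17 - 8/71)) = 7 + 3*(-1*(-1201/1207)) = 7 + 3*(1201/1207) = 7 + 3603/1207 = 12052/1207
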